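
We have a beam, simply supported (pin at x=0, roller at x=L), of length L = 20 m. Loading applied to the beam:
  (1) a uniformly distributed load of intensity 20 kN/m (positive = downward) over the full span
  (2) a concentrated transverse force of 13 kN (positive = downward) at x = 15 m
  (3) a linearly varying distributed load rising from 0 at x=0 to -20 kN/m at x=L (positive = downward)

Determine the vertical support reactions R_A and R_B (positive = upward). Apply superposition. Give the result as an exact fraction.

R_A = 1639/12 kN, R_B = 917/12 kN

Load 1 — uniform load w=20 kN/m over full span:
  R_A = wL/2 = 20·20/2 = 200 kN
  R_B = wL/2 = 20·20/2 = 200 kN
Load 2 — point force P=13 kN at a=15 m (b=L-a=5):
  R_A = Pb/L = 13·5/20 = 13/4 kN
  R_B = Pa/L = 13·15/20 = 39/4 kN
Load 3 — triangular load w₀=-20 kN/m (0→w₀ over full span):
  R_A = w₀L/6 = (-20)·20/6 = -200/3 kN
  R_B = w₀L/3 = (-20)·20/3 = -400/3 kN
Superposition: R_A = 1639/12 kN, R_B = 917/12 kN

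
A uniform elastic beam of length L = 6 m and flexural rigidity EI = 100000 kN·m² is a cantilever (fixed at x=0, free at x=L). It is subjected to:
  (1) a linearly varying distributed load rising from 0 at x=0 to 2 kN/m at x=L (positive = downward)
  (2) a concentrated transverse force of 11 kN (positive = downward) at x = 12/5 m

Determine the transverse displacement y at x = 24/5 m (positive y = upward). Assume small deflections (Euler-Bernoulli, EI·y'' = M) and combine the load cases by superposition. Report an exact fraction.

y(24/5) = -146331/48828125 m

Load 1 — triangular load w₀=2 kN/m (0→w₀ over full span):
  y_1 = (w₀Lx³/12-w₀L²x²/6-w₀x⁵/(120L))/EI = (2·6·(24/5)³/12-2·6²·(24/5)²/6-2·(24/5)⁵/(120·6))/100000 = -84456/48828125 m
Load 2 — point force P=11 kN at a=12/5 m (b=L-a=18/5):
  y_2 = -Pa²(3x-a)/(6EI)  [x>a] = -11·(12/5)²·(3·(24/5)-(12/5))/(6·100000) = -99/78125 m
Superposition: y = Σ y_i = -146331/48828125 m ≈ -0.002997 m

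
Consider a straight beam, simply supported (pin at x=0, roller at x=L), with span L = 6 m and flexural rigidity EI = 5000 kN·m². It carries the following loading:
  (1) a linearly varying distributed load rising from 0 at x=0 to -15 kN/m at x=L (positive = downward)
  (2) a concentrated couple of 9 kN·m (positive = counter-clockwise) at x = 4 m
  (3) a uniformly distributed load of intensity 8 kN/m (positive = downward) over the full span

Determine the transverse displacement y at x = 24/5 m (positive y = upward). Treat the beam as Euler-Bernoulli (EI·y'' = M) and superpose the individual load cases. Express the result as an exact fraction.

y(24/5) = -2034/1953125 m

Load 1 — triangular load w₀=-15 kN/m (0→w₀ over full span):
  y_1 = -w₀x(7L⁴-10L²x²+3x⁴)/(360LEI) = -(-15)·(24/5)·(7·6⁴-10·6²·(24/5)²+3·(24/5)⁴)/(360·6·5000) = 30861/1953125 m
Load 2 — applied couple M₀=9 kN·m at a=4 m (b=L-a=2):
  y_2 = (M₀x³/(6L)-M₀(x-a)²/2+C₁x)/EI  [x>a] with C₁=M₀(3b²-L²)/(6L)=-6 = (9·(24/5)³/(6·6)-9·((24/5)-4)²/2+(-6)·(24/5))/5000 = -63/78125 m
Load 3 — uniform load w=8 kN/m over full span:
  y_3 = -wx(L³-2Lx²+x³)/(24EI) = -8·(24/5)·(6³-2·6·(24/5)²+(24/5)³)/(24·5000) = -6264/390625 m
Superposition: y = Σ y_i = -2034/1953125 m ≈ -0.001041 m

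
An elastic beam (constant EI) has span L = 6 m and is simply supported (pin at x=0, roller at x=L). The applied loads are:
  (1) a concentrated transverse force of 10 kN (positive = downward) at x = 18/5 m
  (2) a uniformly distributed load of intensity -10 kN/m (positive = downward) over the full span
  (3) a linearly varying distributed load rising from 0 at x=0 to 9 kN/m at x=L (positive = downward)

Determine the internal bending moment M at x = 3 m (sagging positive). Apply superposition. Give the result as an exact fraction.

Load 1 — point force P=10 kN at a=18/5 m (b=L-a=12/5):
  M_1 = Pbx/L  [x≤a] = 10·(12/5)·3/6 = 12 kN·m
Load 2 — uniform load w=-10 kN/m over full span:
  M_2 = wx(L-x)/2 = (-10)·3·(6-3)/2 = -45 kN·m
Load 3 — triangular load w₀=9 kN/m (0→w₀ over full span):
  M_3 = w₀Lx/6 - w₀x³/(6L) = 9·6·3/6 - 9·3³/(6·6) = 81/4 kN·m
Superposition: M = Σ M_i = -51/4 kN·m ≈ -12.750000 kN·m

M(3) = -51/4 kN·m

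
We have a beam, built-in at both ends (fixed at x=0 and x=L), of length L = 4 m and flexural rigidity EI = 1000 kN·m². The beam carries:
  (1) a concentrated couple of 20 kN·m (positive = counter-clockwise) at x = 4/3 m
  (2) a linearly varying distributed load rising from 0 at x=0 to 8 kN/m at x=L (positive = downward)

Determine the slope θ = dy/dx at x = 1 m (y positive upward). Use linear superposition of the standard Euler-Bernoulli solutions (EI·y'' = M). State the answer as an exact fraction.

θ(1) = 83/60000 rad

Load 1 — applied couple M₀=20 kN·m at a=4/3 m (b=L-a=8/3):
  θ_1 = (R_Ax²/2 - M_Ax)/EI  [x≤a] with R_A=20/3, M_A=0 = ((20/3)·1²/2 - 0·1)/1000 = 1/300 rad
Load 2 — triangular load w₀=8 kN/m (0→w₀ over full span):
  θ_2 = -w₀(2x(L-x)(L-2x)(x+2L)+x²(L-x)²)/(120LEI) = -8·(2·1·(4-1)·(4-2·1)·(1+2·4)+1²·(4-1)²)/(120·4·1000) = -39/20000 rad
Superposition: θ = Σ θ_i = 83/60000 rad ≈ 0.001383 rad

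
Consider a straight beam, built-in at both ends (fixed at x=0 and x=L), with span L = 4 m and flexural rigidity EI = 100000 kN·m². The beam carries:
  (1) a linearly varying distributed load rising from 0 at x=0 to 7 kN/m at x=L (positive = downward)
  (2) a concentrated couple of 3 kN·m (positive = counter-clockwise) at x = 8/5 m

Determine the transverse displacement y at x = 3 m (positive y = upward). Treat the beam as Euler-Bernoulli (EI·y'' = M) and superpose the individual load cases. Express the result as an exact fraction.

Load 1 — triangular load w₀=7 kN/m (0→w₀ over full span):
  y_1 = -w₀x²(L-x)²(x+2L)/(120LEI) = -7·3²·(4-3)²·(3+2·4)/(120·4·100000) = -231/16000000 m
Load 2 — applied couple M₀=3 kN·m at a=8/5 m (b=L-a=12/5):
  y_2 = (R_Ax³/6 - M_Ax²/2 - M₀(x-a)²/2)/EI  [x>a] with R_A=27/25, M_A=9/25 = ((27/25)·3³/6 - (9/25)·3²/2 - 3·(3-(8/5))²/2)/100000 = 3/1000000 m
Superposition: y = Σ y_i = -183/16000000 m ≈ -0.000011 m

y(3) = -183/16000000 m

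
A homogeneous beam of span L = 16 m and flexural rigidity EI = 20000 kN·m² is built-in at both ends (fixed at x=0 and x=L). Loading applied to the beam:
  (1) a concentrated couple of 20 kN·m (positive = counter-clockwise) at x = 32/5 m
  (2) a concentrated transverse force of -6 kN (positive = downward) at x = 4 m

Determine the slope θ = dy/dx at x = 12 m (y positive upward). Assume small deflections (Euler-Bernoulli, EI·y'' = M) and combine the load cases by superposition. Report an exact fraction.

θ(12) = -217/200000 rad

Load 1 — applied couple M₀=20 kN·m at a=32/5 m (b=L-a=48/5):
  θ_1 = (R_Ax²/2 - M_Ax - M₀(x-a))/EI  [x>a] with R_A=9/5, M_A=12/5 = ((9/5)·12²/2 - (12/5)·12 - 20·(12-(32/5)))/20000 = -7/12500 rad
Load 2 — point force P=-6 kN at a=4 m (b=L-a=12):
  θ_2 = Pa²(L-x)(2bL-(3b+a)(L-x))/(2L³EI)  [x>a] = (-6)·4²·(16-12)·(2·12·16-(3·12+4)·(16-12))/(2·16³·20000) = -21/40000 rad
Superposition: θ = Σ θ_i = -217/200000 rad ≈ -0.001085 rad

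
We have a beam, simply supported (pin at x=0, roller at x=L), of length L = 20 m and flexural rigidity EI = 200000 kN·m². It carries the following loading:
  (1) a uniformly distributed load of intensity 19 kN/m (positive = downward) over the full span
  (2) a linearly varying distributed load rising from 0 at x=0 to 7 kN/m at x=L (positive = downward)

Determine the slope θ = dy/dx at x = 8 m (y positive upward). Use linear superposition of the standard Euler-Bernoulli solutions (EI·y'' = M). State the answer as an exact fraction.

θ(8) = -6403/562500 rad

Load 1 — uniform load w=19 kN/m over full span:
  θ_1 = -w(L³-6Lx²+4x³)/(24EI) = -19·(20³-6·20·8²+4·8³)/(24·200000) = -703/75000 rad
Load 2 — triangular load w₀=7 kN/m (0→w₀ over full span):
  θ_2 = -w₀(7L⁴-30L²x²+15x⁴)/(360LEI) = -7·(7·20⁴-30·20²·8²+15·8⁴)/(360·20·200000) = -2261/1125000 rad
Superposition: θ = Σ θ_i = -6403/562500 rad ≈ -0.011383 rad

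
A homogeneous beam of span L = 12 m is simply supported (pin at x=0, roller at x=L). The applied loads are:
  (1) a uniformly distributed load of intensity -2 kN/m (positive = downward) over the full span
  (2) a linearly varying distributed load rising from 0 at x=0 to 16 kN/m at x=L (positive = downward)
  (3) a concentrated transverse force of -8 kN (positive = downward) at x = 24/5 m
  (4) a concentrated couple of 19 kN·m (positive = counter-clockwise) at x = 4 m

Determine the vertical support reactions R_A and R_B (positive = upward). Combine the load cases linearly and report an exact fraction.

R_A = 1007/60 kN, R_B = 2833/60 kN

Load 1 — uniform load w=-2 kN/m over full span:
  R_A = wL/2 = (-2)·12/2 = -12 kN
  R_B = wL/2 = (-2)·12/2 = -12 kN
Load 2 — triangular load w₀=16 kN/m (0→w₀ over full span):
  R_A = w₀L/6 = 16·12/6 = 32 kN
  R_B = w₀L/3 = 16·12/3 = 64 kN
Load 3 — point force P=-8 kN at a=24/5 m (b=L-a=36/5):
  R_A = Pb/L = (-8)·(36/5)/12 = -24/5 kN
  R_B = Pa/L = (-8)·(24/5)/12 = -16/5 kN
Load 4 — applied couple M₀=19 kN·m at a=4 m (b=L-a=8):
  R_A = M₀/L = 19/12 kN
  R_B = -M₀/L = -19/12 kN
Superposition: R_A = 1007/60 kN, R_B = 2833/60 kN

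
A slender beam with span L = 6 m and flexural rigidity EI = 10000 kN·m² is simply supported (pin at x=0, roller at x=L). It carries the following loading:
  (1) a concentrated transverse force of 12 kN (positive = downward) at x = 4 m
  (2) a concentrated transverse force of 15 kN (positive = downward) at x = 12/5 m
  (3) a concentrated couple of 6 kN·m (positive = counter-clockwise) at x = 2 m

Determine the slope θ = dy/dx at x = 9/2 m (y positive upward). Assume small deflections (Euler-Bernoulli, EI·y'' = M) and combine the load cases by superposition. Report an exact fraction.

θ(9/2) = 22969/6000000 rad

Load 1 — point force P=12 kN at a=4 m (b=L-a=2):
  θ_1 = -Pa(2L²-6Lx+3x²+a²)/(6LEI)  [x>a] = -12·4·(2·6²-6·6·(9/2)+3·(9/2)²+4²)/(6·6·10000) = 53/30000 rad
Load 2 — point force P=15 kN at a=12/5 m (b=L-a=18/5):
  θ_2 = -Pa(2L²-6Lx+3x²+a²)/(6LEI)  [x>a] = -15·(12/5)·(2·6²-6·6·(9/2)+3·(9/2)²+(12/5)²)/(6·6·10000) = 2349/1000000 rad
Load 3 — applied couple M₀=6 kN·m at a=2 m (b=L-a=4):
  θ_3 = (M₀x²/(2L)-M₀(x-a)+C₁)/EI  [x>a] with C₁=M₀(3b²-L²)/(6L)=2 = (6·(9/2)²/(2·6)-6·((9/2)-2)+2)/10000 = -23/80000 rad
Superposition: θ = Σ θ_i = 22969/6000000 rad ≈ 0.003828 rad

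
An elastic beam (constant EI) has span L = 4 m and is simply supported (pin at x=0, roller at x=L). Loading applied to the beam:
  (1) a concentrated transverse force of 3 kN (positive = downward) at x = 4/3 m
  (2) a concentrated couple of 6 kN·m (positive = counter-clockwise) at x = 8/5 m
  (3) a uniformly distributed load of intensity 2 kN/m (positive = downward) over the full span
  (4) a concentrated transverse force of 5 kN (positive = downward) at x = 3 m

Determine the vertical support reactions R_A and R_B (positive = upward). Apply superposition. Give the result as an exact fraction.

Load 1 — point force P=3 kN at a=4/3 m (b=L-a=8/3):
  R_A = Pb/L = 3·(8/3)/4 = 2 kN
  R_B = Pa/L = 3·(4/3)/4 = 1 kN
Load 2 — applied couple M₀=6 kN·m at a=8/5 m (b=L-a=12/5):
  R_A = M₀/L = 6/4 = 3/2 kN
  R_B = -M₀/L = -6/4 = -3/2 kN
Load 3 — uniform load w=2 kN/m over full span:
  R_A = wL/2 = 2·4/2 = 4 kN
  R_B = wL/2 = 2·4/2 = 4 kN
Load 4 — point force P=5 kN at a=3 m (b=L-a=1):
  R_A = Pb/L = 5·1/4 = 5/4 kN
  R_B = Pa/L = 5·3/4 = 15/4 kN
Superposition: R_A = 35/4 kN, R_B = 29/4 kN

R_A = 35/4 kN, R_B = 29/4 kN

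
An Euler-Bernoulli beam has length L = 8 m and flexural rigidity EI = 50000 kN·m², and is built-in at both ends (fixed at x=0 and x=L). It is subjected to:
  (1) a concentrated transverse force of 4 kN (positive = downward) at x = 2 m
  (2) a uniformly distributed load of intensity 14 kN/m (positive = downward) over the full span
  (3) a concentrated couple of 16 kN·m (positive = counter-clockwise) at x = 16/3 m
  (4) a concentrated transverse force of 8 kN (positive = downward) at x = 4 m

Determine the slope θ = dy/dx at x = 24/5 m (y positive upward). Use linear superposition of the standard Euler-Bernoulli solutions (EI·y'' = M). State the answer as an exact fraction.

θ(24/5) = 633/781250 rad

Load 1 — point force P=4 kN at a=2 m (b=L-a=6):
  θ_1 = Pa²(L-x)(2bL-(3b+a)(L-x))/(2L³EI)  [x>a] = 4·2²·(8-(24/5))·(2·6·8-(3·6+2)·(8-(24/5)))/(2·8³·50000) = 1/31250 rad
Load 2 — uniform load w=14 kN/m over full span:
  θ_2 = -wx(L-x)(L-2x)/(12EI) = -14·(24/5)·(8-(24/5))·(8-2·(24/5))/(12·50000) = 224/390625 rad
Load 3 — applied couple M₀=16 kN·m at a=16/3 m (b=L-a=8/3):
  θ_3 = (R_Ax²/2 - M_Ax)/EI  [x≤a] with R_A=8/3, M_A=16/3 = ((8/3)·(24/5)²/2 - (16/3)·(24/5))/50000 = 8/78125 rad
Load 4 — point force P=8 kN at a=4 m (b=L-a=4):
  θ_4 = Pa²(L-x)(2bL-(3b+a)(L-x))/(2L³EI)  [x>a] = 8·4²·(8-(24/5))·(2·4·8-(3·4+4)·(8-(24/5)))/(2·8³·50000) = 8/78125 rad
Superposition: θ = Σ θ_i = 633/781250 rad ≈ 0.000810 rad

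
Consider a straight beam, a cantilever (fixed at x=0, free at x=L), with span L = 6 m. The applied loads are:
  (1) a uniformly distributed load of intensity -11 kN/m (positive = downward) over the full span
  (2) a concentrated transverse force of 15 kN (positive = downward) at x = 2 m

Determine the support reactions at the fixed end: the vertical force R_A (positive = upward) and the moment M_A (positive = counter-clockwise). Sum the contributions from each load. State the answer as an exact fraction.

R_A = -51 kN, M_A = -168 kN·m

Load 1 — uniform load w=-11 kN/m over full span:
  R_A = wL = (-11)·6 = -66 kN
  M_A = wL²/2 = (-11)·6²/2 = -198 kN·m
Load 2 — point force P=15 kN at a=2 m (b=L-a=4):
  R_A = P = 15 kN
  M_A = Pa = 15·2 = 30 kN·m
Superposition: R_A = -51 kN, M_A = -168 kN·m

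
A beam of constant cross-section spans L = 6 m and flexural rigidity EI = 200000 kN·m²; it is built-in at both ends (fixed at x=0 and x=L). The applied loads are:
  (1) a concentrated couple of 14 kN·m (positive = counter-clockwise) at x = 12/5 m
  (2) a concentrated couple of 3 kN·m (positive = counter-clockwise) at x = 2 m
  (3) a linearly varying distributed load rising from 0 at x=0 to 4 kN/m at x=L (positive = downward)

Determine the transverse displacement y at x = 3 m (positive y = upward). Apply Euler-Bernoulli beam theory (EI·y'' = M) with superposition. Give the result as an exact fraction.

Load 1 — applied couple M₀=14 kN·m at a=12/5 m (b=L-a=18/5):
  y_1 = (R_Ax³/6 - M_Ax²/2 - M₀(x-a)²/2)/EI  [x>a] with R_A=84/25, M_A=42/25 = ((84/25)·3³/6 - (42/25)·3²/2 - 14·(3-(12/5))²/2)/200000 = 63/2500000 m
Load 2 — applied couple M₀=3 kN·m at a=2 m (b=L-a=4):
  y_2 = (R_Ax³/6 - M_Ax²/2 - M₀(x-a)²/2)/EI  [x>a] with R_A=2/3, M_A=0 = ((2/3)·3³/6 - 0·3²/2 - 3·(3-2)²/2)/200000 = 3/400000 m
Load 3 — triangular load w₀=4 kN/m (0→w₀ over full span):
  y_3 = -w₀x²(L-x)²(x+2L)/(120LEI) = -4·3²·(6-3)²·(3+2·6)/(120·6·200000) = -27/800000 m
Superposition: y = Σ y_i = -21/20000000 m ≈ -0.000001 m

y(3) = -21/20000000 m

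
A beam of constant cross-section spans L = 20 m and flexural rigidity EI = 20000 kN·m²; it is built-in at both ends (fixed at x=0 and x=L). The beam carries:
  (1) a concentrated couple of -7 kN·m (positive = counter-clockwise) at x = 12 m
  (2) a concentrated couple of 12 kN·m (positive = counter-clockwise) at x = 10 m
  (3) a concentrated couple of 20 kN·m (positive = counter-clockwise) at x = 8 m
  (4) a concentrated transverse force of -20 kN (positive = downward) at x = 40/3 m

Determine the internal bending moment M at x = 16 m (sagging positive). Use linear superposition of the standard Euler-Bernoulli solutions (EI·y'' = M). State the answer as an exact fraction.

Load 1 — applied couple M₀=-7 kN·m at a=12 m (b=L-a=8):
  M_1 = R_Ax - M_A - M₀  [x>a] with R_A=-63/125, M_A=-56/25 = (-63/125)·16 - (-56/25) - (-7) = 147/125 kN·m
Load 2 — applied couple M₀=12 kN·m at a=10 m (b=L-a=10):
  M_2 = R_Ax - M_A - M₀  [x>a] with R_A=9/10, M_A=3 = (9/10)·16 - 3 - 12 = -3/5 kN·m
Load 3 — applied couple M₀=20 kN·m at a=8 m (b=L-a=12):
  M_3 = R_Ax - M_A - M₀  [x>a] with R_A=36/25, M_A=12/5 = (36/25)·16 - (12/5) - 20 = 16/25 kN·m
Load 4 — point force P=-20 kN at a=40/3 m (b=L-a=20/3):
  M_4 = Pa²(a+3b)(L-x)/L³ - Pa²b/L²  [x>a] = (-20)·(40/3)²·((40/3)+3·(20/3))·(20-16)/20³ - (-20)·(40/3)²·(20/3)/20² = 0 kN·m
Superposition: M = Σ M_i = 152/125 kN·m ≈ 1.216000 kN·m

M(16) = 152/125 kN·m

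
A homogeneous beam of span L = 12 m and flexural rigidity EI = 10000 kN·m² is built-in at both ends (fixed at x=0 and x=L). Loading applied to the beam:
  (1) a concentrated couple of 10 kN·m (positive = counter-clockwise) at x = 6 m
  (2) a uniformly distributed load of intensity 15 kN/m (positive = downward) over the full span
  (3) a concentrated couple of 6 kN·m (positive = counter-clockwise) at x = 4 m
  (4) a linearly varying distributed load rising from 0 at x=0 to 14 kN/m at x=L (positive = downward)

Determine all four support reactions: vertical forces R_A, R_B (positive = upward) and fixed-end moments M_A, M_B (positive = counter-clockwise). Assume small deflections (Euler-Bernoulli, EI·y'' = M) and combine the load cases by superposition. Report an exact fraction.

Load 1 — applied couple M₀=10 kN·m at a=6 m (b=L-a=6):
  R_A = 6M₀ab/L³ = 6·10·6·6/12³ = 5/4 kN
  M_A = M₀b(2a-b)/L² = 10·6·(2·6-6)/12² = 5/2 kN·m
  R_B = -6M₀ab/L³ = -6·10·6·6/12³ = -5/4 kN
  M_B = M₀a(2b-a)/L² = 10·6·(2·6-6)/12² = 5/2 kN·m
Load 2 — uniform load w=15 kN/m over full span:
  R_A = wL/2 = 15·12/2 = 90 kN
  M_A = wL²/12 = 15·12²/12 = 180 kN·m
  R_B = wL/2 = 15·12/2 = 90 kN
  M_B = -wL²/12 = -15·12²/12 = -180 kN·m
Load 3 — applied couple M₀=6 kN·m at a=4 m (b=L-a=8):
  R_A = 6M₀ab/L³ = 6·6·4·8/12³ = 2/3 kN
  M_A = M₀b(2a-b)/L² = 6·8·(2·4-8)/12² = 0 kN·m
  R_B = -6M₀ab/L³ = -6·6·4·8/12³ = -2/3 kN
  M_B = M₀a(2b-a)/L² = 6·4·(2·8-4)/12² = 2 kN·m
Load 4 — triangular load w₀=14 kN/m (0→w₀ over full span):
  R_A = 3w₀L/20 = 3·14·12/20 = 126/5 kN
  M_A = w₀L²/30 = 14·12²/30 = 336/5 kN·m
  R_B = 7w₀L/20 = 7·14·12/20 = 294/5 kN
  M_B = -w₀L²/20 = -14·12²/20 = -504/5 kN·m
Superposition: R_A = 7027/60 kN, M_A = 2497/10 kN·m, R_B = 8813/60 kN, M_B = -2763/10 kN·m

R_A = 7027/60 kN, M_A = 2497/10 kN·m, R_B = 8813/60 kN, M_B = -2763/10 kN·m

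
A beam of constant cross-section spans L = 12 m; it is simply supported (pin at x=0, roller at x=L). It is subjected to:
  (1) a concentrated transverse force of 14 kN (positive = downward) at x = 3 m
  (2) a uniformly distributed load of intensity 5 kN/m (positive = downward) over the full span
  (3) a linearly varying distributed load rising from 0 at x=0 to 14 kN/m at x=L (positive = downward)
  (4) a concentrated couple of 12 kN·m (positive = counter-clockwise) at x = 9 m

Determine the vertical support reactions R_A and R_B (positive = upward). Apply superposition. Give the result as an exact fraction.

Load 1 — point force P=14 kN at a=3 m (b=L-a=9):
  R_A = Pb/L = 14·9/12 = 21/2 kN
  R_B = Pa/L = 14·3/12 = 7/2 kN
Load 2 — uniform load w=5 kN/m over full span:
  R_A = wL/2 = 5·12/2 = 30 kN
  R_B = wL/2 = 5·12/2 = 30 kN
Load 3 — triangular load w₀=14 kN/m (0→w₀ over full span):
  R_A = w₀L/6 = 14·12/6 = 28 kN
  R_B = w₀L/3 = 14·12/3 = 56 kN
Load 4 — applied couple M₀=12 kN·m at a=9 m (b=L-a=3):
  R_A = M₀/L = 12/12 = 1 kN
  R_B = -M₀/L = -12/12 = -1 kN
Superposition: R_A = 139/2 kN, R_B = 177/2 kN

R_A = 139/2 kN, R_B = 177/2 kN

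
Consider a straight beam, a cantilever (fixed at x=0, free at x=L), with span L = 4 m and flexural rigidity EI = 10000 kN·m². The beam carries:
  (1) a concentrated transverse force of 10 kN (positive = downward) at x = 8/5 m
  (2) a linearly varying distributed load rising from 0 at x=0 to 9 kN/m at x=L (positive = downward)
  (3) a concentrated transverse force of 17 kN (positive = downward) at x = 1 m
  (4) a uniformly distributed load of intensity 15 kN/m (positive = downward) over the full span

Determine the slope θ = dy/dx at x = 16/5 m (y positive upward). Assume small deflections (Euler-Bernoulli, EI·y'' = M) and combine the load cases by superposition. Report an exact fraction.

θ(16/5) = -314113/12500000 rad

Load 1 — point force P=10 kN at a=8/5 m (b=L-a=12/5):
  θ_1 = -Pa²/(2EI)  [x>a] = -10·(8/5)²/(2·10000) = -4/3125 rad
Load 2 — triangular load w₀=9 kN/m (0→w₀ over full span):
  θ_2 = (w₀Lx²/4-w₀L²x/3-w₀x⁴/(24L))/EI = (9·4·(16/5)²/4-9·4²·(16/5)/3-9·(16/5)⁴/(24·4))/10000 = -2784/390625 rad
Load 3 — point force P=17 kN at a=1 m (b=L-a=3):
  θ_3 = -Pa²/(2EI)  [x>a] = -17·1²/(2·10000) = -17/20000 rad
Load 4 — uniform load w=15 kN/m over full span:
  θ_4 = -wx(x²-3Lx+3L²)/(6EI) = -15·(16/5)·((16/5)²-3·4·(16/5)+3·4²)/(6·10000) = -248/15625 rad
Superposition: θ = Σ θ_i = -314113/12500000 rad ≈ -0.025129 rad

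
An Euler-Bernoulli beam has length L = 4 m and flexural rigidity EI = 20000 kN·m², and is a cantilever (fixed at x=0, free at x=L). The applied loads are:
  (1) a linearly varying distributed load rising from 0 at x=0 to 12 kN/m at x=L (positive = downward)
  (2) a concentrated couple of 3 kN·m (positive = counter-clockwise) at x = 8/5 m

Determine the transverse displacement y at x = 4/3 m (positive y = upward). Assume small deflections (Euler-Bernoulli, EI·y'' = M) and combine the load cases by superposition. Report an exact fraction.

y(4/3) = -6811/3037500 m

Load 1 — triangular load w₀=12 kN/m (0→w₀ over full span):
  y_1 = (w₀Lx³/12-w₀L²x²/6-w₀x⁵/(120L))/EI = (12·4·(4/3)³/12-12·4²·(4/3)²/6-12·(4/3)⁵/(120·4))/20000 = -1804/759375 m
Load 2 — applied couple M₀=3 kN·m at a=8/5 m (b=L-a=12/5):
  y_2 = M₀x²/(2EI)  [x≤a] = 3·(4/3)²/(2·20000) = 1/7500 m
Superposition: y = Σ y_i = -6811/3037500 m ≈ -0.002242 m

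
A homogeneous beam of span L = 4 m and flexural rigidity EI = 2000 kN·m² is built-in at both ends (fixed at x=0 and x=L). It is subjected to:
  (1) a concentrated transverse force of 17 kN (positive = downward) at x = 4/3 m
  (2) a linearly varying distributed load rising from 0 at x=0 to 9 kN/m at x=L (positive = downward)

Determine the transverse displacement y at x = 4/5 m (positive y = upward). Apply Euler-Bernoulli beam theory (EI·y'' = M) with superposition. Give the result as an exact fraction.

Load 1 — point force P=17 kN at a=4/3 m (b=L-a=8/3):
  y_1 = -Pb²x²(3aL-(3a+b)x)/(6L³EI)  [x≤a] = -17·(8/3)²·(4/5)²·(3·(4/3)·4-(3·(4/3)+(8/3))·(4/5))/(6·4³·2000) = -272/253125 m
Load 2 — triangular load w₀=9 kN/m (0→w₀ over full span):
  y_2 = -w₀x²(L-x)²(x+2L)/(120LEI) = -9·(4/5)²·(4-(4/5))²·((4/5)+2·4)/(120·4·2000) = -1056/1953125 m
Superposition: y = Σ y_i = -255536/158203125 m ≈ -0.001615 m

y(4/5) = -255536/158203125 m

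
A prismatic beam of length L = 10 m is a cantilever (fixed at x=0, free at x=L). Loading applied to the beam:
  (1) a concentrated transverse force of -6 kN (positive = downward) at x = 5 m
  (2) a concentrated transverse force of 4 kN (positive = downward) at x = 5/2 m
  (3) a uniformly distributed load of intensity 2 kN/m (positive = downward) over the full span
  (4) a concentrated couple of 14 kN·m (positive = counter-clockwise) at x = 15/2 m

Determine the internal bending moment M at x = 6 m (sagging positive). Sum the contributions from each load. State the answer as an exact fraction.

Load 1 — point force P=-6 kN at a=5 m (b=L-a=5):
  M_1 = 0  [x>a] = 0 kN·m
Load 2 — point force P=4 kN at a=5/2 m (b=L-a=15/2):
  M_2 = 0  [x>a] = 0 kN·m
Load 3 — uniform load w=2 kN/m over full span:
  M_3 = -w(L-x)²/2 = -2·(10-6)²/2 = -16 kN·m
Load 4 — applied couple M₀=14 kN·m at a=15/2 m (b=L-a=5/2):
  M_4 = M₀  [x≤a] = 14 = 14 kN·m
Superposition: M = Σ M_i = -2 kN·m ≈ -2.000000 kN·m

M(6) = -2 kN·m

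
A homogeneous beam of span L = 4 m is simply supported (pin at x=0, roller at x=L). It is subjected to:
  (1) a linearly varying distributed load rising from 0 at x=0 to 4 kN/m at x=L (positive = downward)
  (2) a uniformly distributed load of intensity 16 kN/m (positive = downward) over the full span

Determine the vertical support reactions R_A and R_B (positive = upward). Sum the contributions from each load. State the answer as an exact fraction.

R_A = 104/3 kN, R_B = 112/3 kN

Load 1 — triangular load w₀=4 kN/m (0→w₀ over full span):
  R_A = w₀L/6 = 4·4/6 = 8/3 kN
  R_B = w₀L/3 = 4·4/3 = 16/3 kN
Load 2 — uniform load w=16 kN/m over full span:
  R_A = wL/2 = 16·4/2 = 32 kN
  R_B = wL/2 = 16·4/2 = 32 kN
Superposition: R_A = 104/3 kN, R_B = 112/3 kN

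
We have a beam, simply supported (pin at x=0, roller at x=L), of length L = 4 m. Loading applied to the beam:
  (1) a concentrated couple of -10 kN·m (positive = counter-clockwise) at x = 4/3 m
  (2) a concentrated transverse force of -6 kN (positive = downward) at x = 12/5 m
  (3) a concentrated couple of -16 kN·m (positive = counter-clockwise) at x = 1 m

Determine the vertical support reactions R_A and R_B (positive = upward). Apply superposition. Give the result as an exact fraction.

R_A = -89/10 kN, R_B = 29/10 kN

Load 1 — applied couple M₀=-10 kN·m at a=4/3 m (b=L-a=8/3):
  R_A = M₀/L = (-10)/4 = -5/2 kN
  R_B = -M₀/L = -(-10)/4 = 5/2 kN
Load 2 — point force P=-6 kN at a=12/5 m (b=L-a=8/5):
  R_A = Pb/L = (-6)·(8/5)/4 = -12/5 kN
  R_B = Pa/L = (-6)·(12/5)/4 = -18/5 kN
Load 3 — applied couple M₀=-16 kN·m at a=1 m (b=L-a=3):
  R_A = M₀/L = (-16)/4 = -4 kN
  R_B = -M₀/L = -(-16)/4 = 4 kN
Superposition: R_A = -89/10 kN, R_B = 29/10 kN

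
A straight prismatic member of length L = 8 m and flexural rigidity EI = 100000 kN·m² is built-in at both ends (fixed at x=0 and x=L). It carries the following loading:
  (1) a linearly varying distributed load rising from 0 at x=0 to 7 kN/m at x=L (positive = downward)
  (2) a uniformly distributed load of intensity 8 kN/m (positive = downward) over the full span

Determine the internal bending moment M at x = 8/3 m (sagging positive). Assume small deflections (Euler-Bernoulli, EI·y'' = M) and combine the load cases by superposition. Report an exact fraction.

Load 1 — triangular load w₀=7 kN/m (0→w₀ over full span):
  M_1 = 3w₀Lx/20 - w₀L²/30 - w₀x³/(6L) = 3·7·8·(8/3)/20 - 7·8²/30 - 7·(8/3)³/(6·8) = 1904/405 kN·m
Load 2 — uniform load w=8 kN/m over full span:
  M_2 = wLx/2 - wL²/12 - wx²/2 = 8·8·(8/3)/2 - 8·8²/12 - 8·(8/3)²/2 = 128/9 kN·m
Superposition: M = Σ M_i = 7664/405 kN·m ≈ 18.923457 kN·m

M(8/3) = 7664/405 kN·m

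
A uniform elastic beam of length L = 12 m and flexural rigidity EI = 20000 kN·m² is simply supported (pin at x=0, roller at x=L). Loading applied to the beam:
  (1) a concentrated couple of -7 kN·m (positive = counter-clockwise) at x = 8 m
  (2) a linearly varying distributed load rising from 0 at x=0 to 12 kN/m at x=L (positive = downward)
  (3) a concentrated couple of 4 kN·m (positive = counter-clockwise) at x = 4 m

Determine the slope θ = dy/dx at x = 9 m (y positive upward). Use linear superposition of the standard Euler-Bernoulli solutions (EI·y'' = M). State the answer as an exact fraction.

θ(9) = 2843/200000 rad

Load 1 — applied couple M₀=-7 kN·m at a=8 m (b=L-a=4):
  θ_1 = (M₀x²/(2L)-M₀(x-a)+C₁)/EI  [x>a] with C₁=M₀(3b²-L²)/(6L)=28/3 = ((-7)·9²/(2·12)-(-7)·(9-8)+(28/3))/20000 = -7/19200 rad
Load 2 — triangular load w₀=12 kN/m (0→w₀ over full span):
  θ_2 = -w₀(7L⁴-30L²x²+15x⁴)/(360LEI) = -12·(7·12⁴-30·12²·9²+15·9⁴)/(360·12·20000) = 11817/800000 rad
Load 3 — applied couple M₀=4 kN·m at a=4 m (b=L-a=8):
  θ_3 = (M₀x²/(2L)-M₀(x-a)+C₁)/EI  [x>a] with C₁=M₀(3b²-L²)/(6L)=8/3 = (4·9²/(2·12)-4·(9-4)+(8/3))/20000 = -23/120000 rad
Superposition: θ = Σ θ_i = 2843/200000 rad ≈ 0.014215 rad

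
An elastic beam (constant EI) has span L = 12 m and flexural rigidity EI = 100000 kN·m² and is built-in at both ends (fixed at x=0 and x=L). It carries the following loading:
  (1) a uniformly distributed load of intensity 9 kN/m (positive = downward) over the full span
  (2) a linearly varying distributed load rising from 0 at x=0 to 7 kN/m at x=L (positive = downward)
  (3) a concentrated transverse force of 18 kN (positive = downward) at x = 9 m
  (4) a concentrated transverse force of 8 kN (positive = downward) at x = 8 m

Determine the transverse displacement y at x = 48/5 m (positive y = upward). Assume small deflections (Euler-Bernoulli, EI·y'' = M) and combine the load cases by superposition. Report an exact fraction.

Load 1 — uniform load w=9 kN/m over full span:
  y_1 = -wx²(L-x)²/(24EI) = -9·(48/5)²·(12-(48/5))²/(24·100000) = -3888/1953125 m
Load 2 — triangular load w₀=7 kN/m (0→w₀ over full span):
  y_2 = -w₀x²(L-x)²(x+2L)/(120LEI) = -7·(48/5)²·(12-(48/5))²·((48/5)+2·12)/(120·12·100000) = -42336/48828125 m
Load 3 — point force P=18 kN at a=9 m (b=L-a=3):
  y_3 = -Pa²(L-x)²(3bL-(3b+a)(L-x))/(6L³EI)  [x>a] = -18·9²·(12-(48/5))²·(3·3·12-(3·3+9)·(12-(48/5)))/(6·12³·100000) = -6561/12500000 m
Load 4 — point force P=8 kN at a=8 m (b=L-a=4):
  y_4 = -Pa²(L-x)²(3bL-(3b+a)(L-x))/(6L³EI)  [x>a] = -8·8²·(12-(48/5))²·(3·4·12-(3·4+8)·(12-(48/5)))/(6·12³·100000) = -64/234375 m
Superposition: y = Σ y_i = -17135831/4687500000 m ≈ -0.003656 m

y(48/5) = -17135831/4687500000 m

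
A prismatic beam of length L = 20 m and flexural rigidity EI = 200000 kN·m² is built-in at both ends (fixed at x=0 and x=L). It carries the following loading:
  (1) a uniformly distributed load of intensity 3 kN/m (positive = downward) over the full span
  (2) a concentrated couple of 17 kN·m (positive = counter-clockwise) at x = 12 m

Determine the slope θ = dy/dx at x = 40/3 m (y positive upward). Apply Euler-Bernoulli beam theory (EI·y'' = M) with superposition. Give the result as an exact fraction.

θ(40/3) = 5459/6750000 rad

Load 1 — uniform load w=3 kN/m over full span:
  θ_1 = -wx(L-x)(L-2x)/(12EI) = -3·(40/3)·(20-(40/3))·(20-2·(40/3))/(12·200000) = 1/1350 rad
Load 2 — applied couple M₀=17 kN·m at a=12 m (b=L-a=8):
  θ_2 = (R_Ax²/2 - M_Ax - M₀(x-a))/EI  [x>a] with R_A=153/125, M_A=136/25 = ((153/125)·(40/3)²/2 - (136/25)·(40/3) - 17·((40/3)-12))/200000 = 17/250000 rad
Superposition: θ = Σ θ_i = 5459/6750000 rad ≈ 0.000809 rad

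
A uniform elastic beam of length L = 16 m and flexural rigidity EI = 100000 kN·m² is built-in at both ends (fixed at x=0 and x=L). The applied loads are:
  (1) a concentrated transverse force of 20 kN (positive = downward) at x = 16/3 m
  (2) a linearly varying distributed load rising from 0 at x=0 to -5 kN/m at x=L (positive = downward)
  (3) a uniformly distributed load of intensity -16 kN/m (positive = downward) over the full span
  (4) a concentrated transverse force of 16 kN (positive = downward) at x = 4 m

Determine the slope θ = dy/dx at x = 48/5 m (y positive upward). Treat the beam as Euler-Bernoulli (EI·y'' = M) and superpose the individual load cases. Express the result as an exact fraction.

Load 1 — point force P=20 kN at a=16/3 m (b=L-a=32/3):
  θ_1 = Pa²(L-x)(2bL-(3b+a)(L-x))/(2L³EI)  [x>a] = 20·(16/3)²·(16-(48/5))·(2·(32/3)·16-(3·(32/3)+(16/3))·(16-(48/5)))/(2·16³·100000) = 64/140625 rad
Load 2 — triangular load w₀=-5 kN/m (0→w₀ over full span):
  θ_2 = -w₀(2x(L-x)(L-2x)(x+2L)+x²(L-x)²)/(120LEI) = -(-5)·(2·(48/5)·(16-(48/5))·(16-2·(48/5))·((48/5)+2·16)+(48/5)²·(16-(48/5))²)/(120·16·100000) = -128/390625 rad
Load 3 — uniform load w=-16 kN/m over full span:
  θ_3 = -wx(L-x)(L-2x)/(12EI) = -(-16)·(48/5)·(16-(48/5))·(16-2·(48/5))/(12·100000) = -1024/390625 rad
Load 4 — point force P=16 kN at a=4 m (b=L-a=12):
  θ_4 = Pa²(L-x)(2bL-(3b+a)(L-x))/(2L³EI)  [x>a] = 16·4²·(16-(48/5))·(2·12·16-(3·12+4)·(16-(48/5)))/(2·16³·100000) = 4/15625 rad
Superposition: θ = Σ θ_i = -7868/3515625 rad ≈ -0.002238 rad

θ(48/5) = -7868/3515625 rad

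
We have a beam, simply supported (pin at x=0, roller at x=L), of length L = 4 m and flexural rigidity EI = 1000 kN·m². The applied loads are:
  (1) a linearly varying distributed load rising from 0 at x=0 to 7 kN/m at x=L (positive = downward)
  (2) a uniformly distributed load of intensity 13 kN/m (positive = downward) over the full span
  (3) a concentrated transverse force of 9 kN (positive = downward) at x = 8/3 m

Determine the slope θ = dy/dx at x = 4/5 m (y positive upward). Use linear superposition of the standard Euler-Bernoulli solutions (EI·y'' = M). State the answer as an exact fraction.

Load 1 — triangular load w₀=7 kN/m (0→w₀ over full span):
  θ_1 = -w₀(7L⁴-30L²x²+15x⁴)/(360LEI) = -7·(7·4⁴-30·4²·(4/5)²+15·(4/5)⁴)/(360·4·1000) = -5096/703125 rad
Load 2 — uniform load w=13 kN/m over full span:
  θ_2 = -w(L³-6Lx²+4x³)/(24EI) = -13·(4³-6·4·(4/5)²+4·(4/5)³)/(24·1000) = -429/15625 rad
Load 3 — point force P=9 kN at a=8/3 m (b=L-a=4/3):
  θ_3 = -Pb(L²-b²-3x²)/(6LEI)  [x≤a] = -9·(4/3)·(4²-(4/3)²-3·(4/5)²)/(6·4·1000) = -173/28125 rad
Superposition: θ = Σ θ_i = -28726/703125 rad ≈ -0.040855 rad

θ(4/5) = -28726/703125 rad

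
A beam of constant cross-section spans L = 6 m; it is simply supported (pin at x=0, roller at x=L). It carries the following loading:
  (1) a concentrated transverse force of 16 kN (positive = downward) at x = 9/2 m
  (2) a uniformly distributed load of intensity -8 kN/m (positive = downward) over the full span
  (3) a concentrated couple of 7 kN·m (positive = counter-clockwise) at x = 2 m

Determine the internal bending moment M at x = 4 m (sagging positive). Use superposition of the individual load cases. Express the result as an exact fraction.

Load 1 — point force P=16 kN at a=9/2 m (b=L-a=3/2):
  M_1 = Pbx/L  [x≤a] = 16·(3/2)·4/6 = 16 kN·m
Load 2 — uniform load w=-8 kN/m over full span:
  M_2 = wx(L-x)/2 = (-8)·4·(6-4)/2 = -32 kN·m
Load 3 — applied couple M₀=7 kN·m at a=2 m (b=L-a=4):
  M_3 = M₀x/L - M₀  [x>a] = 7·4/6 - 7 = -7/3 kN·m
Superposition: M = Σ M_i = -55/3 kN·m ≈ -18.333333 kN·m

M(4) = -55/3 kN·m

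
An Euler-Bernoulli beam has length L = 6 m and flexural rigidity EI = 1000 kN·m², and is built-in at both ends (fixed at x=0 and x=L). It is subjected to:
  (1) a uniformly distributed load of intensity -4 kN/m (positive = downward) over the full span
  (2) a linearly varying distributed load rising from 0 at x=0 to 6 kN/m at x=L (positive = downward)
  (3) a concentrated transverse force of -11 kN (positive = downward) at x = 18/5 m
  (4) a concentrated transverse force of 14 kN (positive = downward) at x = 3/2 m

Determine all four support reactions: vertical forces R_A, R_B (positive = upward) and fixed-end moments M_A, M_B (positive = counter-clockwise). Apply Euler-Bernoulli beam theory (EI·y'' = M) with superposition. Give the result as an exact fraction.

Load 1 — uniform load w=-4 kN/m over full span:
  R_A = wL/2 = (-4)·6/2 = -12 kN
  M_A = wL²/12 = (-4)·6²/12 = -12 kN·m
  R_B = wL/2 = (-4)·6/2 = -12 kN
  M_B = -wL²/12 = -(-4)·6²/12 = 12 kN·m
Load 2 — triangular load w₀=6 kN/m (0→w₀ over full span):
  R_A = 3w₀L/20 = 3·6·6/20 = 27/5 kN
  M_A = w₀L²/30 = 6·6²/30 = 36/5 kN·m
  R_B = 7w₀L/20 = 7·6·6/20 = 63/5 kN
  M_B = -w₀L²/20 = -6·6²/20 = -54/5 kN·m
Load 3 — point force P=-11 kN at a=18/5 m (b=L-a=12/5):
  R_A = Pb²(3a+b)/L³ = (-11)·(12/5)²·(3·(18/5)+(12/5))/6³ = -484/125 kN
  M_A = Pab²/L² = (-11)·(18/5)·(12/5)²/6² = -792/125 kN·m
  R_B = Pa²(a+3b)/L³ = (-11)·(18/5)²·((18/5)+3·(12/5))/6³ = -891/125 kN
  M_B = -Pa²b/L² = -(-11)·(18/5)²·(12/5)/6² = 1188/125 kN·m
Load 4 — point force P=14 kN at a=3/2 m (b=L-a=9/2):
  R_A = Pb²(3a+b)/L³ = 14·(9/2)²·(3·(3/2)+(9/2))/6³ = 189/16 kN
  M_A = Pab²/L² = 14·(3/2)·(9/2)²/6² = 189/16 kN·m
  R_B = Pa²(a+3b)/L³ = 14·(3/2)²·((3/2)+3·(9/2))/6³ = 35/16 kN
  M_B = -Pa²b/L² = -14·(3/2)²·(9/2)/6² = -63/16 kN·m
Superposition: R_A = 2681/2000 kN, M_A = 1353/2000 kN·m, R_B = -8681/2000 kN, M_B = 13533/2000 kN·m

R_A = 2681/2000 kN, M_A = 1353/2000 kN·m, R_B = -8681/2000 kN, M_B = 13533/2000 kN·m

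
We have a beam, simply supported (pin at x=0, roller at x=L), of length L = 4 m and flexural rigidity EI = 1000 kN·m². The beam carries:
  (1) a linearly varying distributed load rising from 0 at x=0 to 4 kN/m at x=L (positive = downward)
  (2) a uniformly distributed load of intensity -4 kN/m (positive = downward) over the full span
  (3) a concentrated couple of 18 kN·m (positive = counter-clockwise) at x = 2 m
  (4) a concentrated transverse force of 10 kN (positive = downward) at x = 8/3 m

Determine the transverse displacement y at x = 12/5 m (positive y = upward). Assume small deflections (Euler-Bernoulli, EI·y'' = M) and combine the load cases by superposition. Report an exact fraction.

y(12/5) = -175267/52734375 m

Load 1 — triangular load w₀=4 kN/m (0→w₀ over full span):
  y_1 = -w₀x(7L⁴-10L²x²+3x⁴)/(360LEI) = -4·(12/5)·(7·4⁴-10·4²·(12/5)²+3·(12/5)⁴)/(360·4·1000) = -37888/5859375 m
Load 2 — uniform load w=-4 kN/m over full span:
  y_2 = -wx(L³-2Lx²+x³)/(24EI) = -(-4)·(12/5)·(4³-2·4·(12/5)²+(12/5)³)/(24·1000) = 992/78125 m
Load 3 — applied couple M₀=18 kN·m at a=2 m (b=L-a=2):
  y_3 = (M₀x³/(6L)-M₀(x-a)²/2+C₁x)/EI  [x>a] with C₁=M₀(3b²-L²)/(6L)=-3 = (18·(12/5)³/(6·4)-18·((12/5)-2)²/2+(-3)·(12/5))/1000 = 27/15625 m
Load 4 — point force P=10 kN at a=8/3 m (b=L-a=4/3):
  y_4 = -Pbx(L²-b²-x²)/(6LEI)  [x≤a] = -10·(4/3)·(12/5)·(4²-(4/3)²-(12/5)²)/(6·4·1000) = -952/84375 m
Superposition: y = Σ y_i = -175267/52734375 m ≈ -0.003324 m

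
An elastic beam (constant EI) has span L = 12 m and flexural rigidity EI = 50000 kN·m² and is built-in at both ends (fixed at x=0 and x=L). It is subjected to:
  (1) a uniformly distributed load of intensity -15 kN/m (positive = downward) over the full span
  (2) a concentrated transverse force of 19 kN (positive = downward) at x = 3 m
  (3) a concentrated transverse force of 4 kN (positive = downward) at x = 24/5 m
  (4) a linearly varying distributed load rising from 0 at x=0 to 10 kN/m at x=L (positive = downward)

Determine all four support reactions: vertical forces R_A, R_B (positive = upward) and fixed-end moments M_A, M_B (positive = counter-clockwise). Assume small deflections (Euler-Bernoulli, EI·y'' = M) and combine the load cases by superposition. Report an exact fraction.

R_A = -213507/4000 kN, M_A = -186051/2000 kN·m, R_B = -174493/4000 kN, M_B = 185409/2000 kN·m

Load 1 — uniform load w=-15 kN/m over full span:
  R_A = wL/2 = (-15)·12/2 = -90 kN
  M_A = wL²/12 = (-15)·12²/12 = -180 kN·m
  R_B = wL/2 = (-15)·12/2 = -90 kN
  M_B = -wL²/12 = -(-15)·12²/12 = 180 kN·m
Load 2 — point force P=19 kN at a=3 m (b=L-a=9):
  R_A = Pb²(3a+b)/L³ = 19·9²·(3·3+9)/12³ = 513/32 kN
  M_A = Pab²/L² = 19·3·9²/12² = 513/16 kN·m
  R_B = Pa²(a+3b)/L³ = 19·3²·(3+3·9)/12³ = 95/32 kN
  M_B = -Pa²b/L² = -19·3²·9/12² = -171/16 kN·m
Load 3 — point force P=4 kN at a=24/5 m (b=L-a=36/5):
  R_A = Pb²(3a+b)/L³ = 4·(36/5)²·(3·(24/5)+(36/5))/12³ = 324/125 kN
  M_A = Pab²/L² = 4·(24/5)·(36/5)²/12² = 864/125 kN·m
  R_B = Pa²(a+3b)/L³ = 4·(24/5)²·((24/5)+3·(36/5))/12³ = 176/125 kN
  M_B = -Pa²b/L² = -4·(24/5)²·(36/5)/12² = -576/125 kN·m
Load 4 — triangular load w₀=10 kN/m (0→w₀ over full span):
  R_A = 3w₀L/20 = 3·10·12/20 = 18 kN
  M_A = w₀L²/30 = 10·12²/30 = 48 kN·m
  R_B = 7w₀L/20 = 7·10·12/20 = 42 kN
  M_B = -w₀L²/20 = -10·12²/20 = -72 kN·m
Superposition: R_A = -213507/4000 kN, M_A = -186051/2000 kN·m, R_B = -174493/4000 kN, M_B = 185409/2000 kN·m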